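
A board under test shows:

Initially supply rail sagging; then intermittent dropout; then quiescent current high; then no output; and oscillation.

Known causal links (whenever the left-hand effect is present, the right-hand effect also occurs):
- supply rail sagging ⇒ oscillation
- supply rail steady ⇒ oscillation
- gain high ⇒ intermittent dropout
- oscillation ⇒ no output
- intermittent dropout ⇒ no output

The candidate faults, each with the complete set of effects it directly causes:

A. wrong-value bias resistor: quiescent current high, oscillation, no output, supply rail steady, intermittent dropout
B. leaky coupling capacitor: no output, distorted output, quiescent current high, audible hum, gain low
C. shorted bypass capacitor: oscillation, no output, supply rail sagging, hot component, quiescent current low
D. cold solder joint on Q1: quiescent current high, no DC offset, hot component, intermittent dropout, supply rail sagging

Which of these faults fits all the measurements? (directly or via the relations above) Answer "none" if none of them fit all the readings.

D

Per-candidate check:
(A) wrong-value bias resistor — fails on supply rail sagging (predicts supply rail steady, not supply rail sagging)
(B) leaky coupling capacitor — supply rail sagging NO; intermittent dropout NO; quiescent current high yes; no output yes; oscillation NO
(C) shorted bypass capacitor — fails on intermittent dropout, quiescent current high (predicts quiescent current low, not quiescent current high)
(D) cold solder joint on Q1 — accounts for every observation (no output by intermittent dropout → no output)
(D) is the only candidate with no mismatches.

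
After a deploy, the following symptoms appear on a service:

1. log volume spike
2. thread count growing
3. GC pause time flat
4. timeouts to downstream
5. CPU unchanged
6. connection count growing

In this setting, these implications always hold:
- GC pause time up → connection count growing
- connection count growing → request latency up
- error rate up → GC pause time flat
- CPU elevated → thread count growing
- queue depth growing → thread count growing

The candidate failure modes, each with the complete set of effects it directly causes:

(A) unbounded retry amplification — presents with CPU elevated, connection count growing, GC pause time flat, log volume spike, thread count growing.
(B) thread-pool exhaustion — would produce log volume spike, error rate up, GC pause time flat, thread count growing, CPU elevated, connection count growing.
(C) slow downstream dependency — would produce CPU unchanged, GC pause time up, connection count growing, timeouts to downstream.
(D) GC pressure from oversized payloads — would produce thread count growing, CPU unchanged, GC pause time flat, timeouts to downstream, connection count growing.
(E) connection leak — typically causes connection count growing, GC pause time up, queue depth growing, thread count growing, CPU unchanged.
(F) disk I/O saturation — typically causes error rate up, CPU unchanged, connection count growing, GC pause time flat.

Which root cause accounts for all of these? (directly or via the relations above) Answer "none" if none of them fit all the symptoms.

none

Per-candidate check:
(A) unbounded retry amplification — log volume spike +; thread count growing +; GC pause time flat +; timeouts to downstream -; CPU unchanged -; connection count growing +
(B) thread-pool exhaustion — log volume spike +; thread count growing +; GC pause time flat +; timeouts to downstream -; CPU unchanged -; connection count growing +
(C) slow downstream dependency — fails on log volume spike, thread count growing, GC pause time flat (predicts GC pause time up, not GC pause time flat)
(D) GC pressure from oversized payloads — does not account for log volume spike
(E) connection leak — log volume spike -; thread count growing +; GC pause time flat -; timeouts to downstream -; CPU unchanged +; connection count growing +
(F) disk I/O saturation — does not account for log volume spike, thread count growing, timeouts to downstream
Every candidate fails on at least one observation.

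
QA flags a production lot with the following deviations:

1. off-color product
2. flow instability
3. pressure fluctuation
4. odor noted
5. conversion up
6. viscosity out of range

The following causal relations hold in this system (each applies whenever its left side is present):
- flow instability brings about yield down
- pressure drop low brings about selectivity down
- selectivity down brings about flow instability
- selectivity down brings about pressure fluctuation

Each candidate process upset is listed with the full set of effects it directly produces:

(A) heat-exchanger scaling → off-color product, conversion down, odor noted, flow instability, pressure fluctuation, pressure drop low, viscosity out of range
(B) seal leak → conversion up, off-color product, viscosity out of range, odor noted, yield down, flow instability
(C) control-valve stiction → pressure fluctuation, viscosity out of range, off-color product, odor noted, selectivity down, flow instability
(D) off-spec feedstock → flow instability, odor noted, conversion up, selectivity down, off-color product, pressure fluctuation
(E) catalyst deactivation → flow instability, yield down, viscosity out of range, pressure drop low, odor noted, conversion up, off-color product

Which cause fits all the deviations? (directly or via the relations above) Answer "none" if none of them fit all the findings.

E

For each candidate, compare predicted effects to what was observed:
(A) heat-exchanger scaling — off-color product ✓; flow instability ✓; pressure fluctuation ✓; odor noted ✓; conversion up ✗; viscosity out of range ✓
(B) seal leak — off-color product ✓; flow instability ✓; pressure fluctuation ✗; odor noted ✓; conversion up ✓; viscosity out of range ✓
(C) control-valve stiction — off-color product ✓; flow instability ✓; pressure fluctuation ✓; odor noted ✓; conversion up ✗; viscosity out of range ✓
(D) off-spec feedstock — off-color product ✓; flow instability ✓; pressure fluctuation ✓; odor noted ✓; conversion up ✓; viscosity out of range ✗
(E) catalyst deactivation — accounts for every observation (pressure fluctuation via pressure drop low → selectivity down → pressure fluctuation)
(E) is the only candidate with no mismatches.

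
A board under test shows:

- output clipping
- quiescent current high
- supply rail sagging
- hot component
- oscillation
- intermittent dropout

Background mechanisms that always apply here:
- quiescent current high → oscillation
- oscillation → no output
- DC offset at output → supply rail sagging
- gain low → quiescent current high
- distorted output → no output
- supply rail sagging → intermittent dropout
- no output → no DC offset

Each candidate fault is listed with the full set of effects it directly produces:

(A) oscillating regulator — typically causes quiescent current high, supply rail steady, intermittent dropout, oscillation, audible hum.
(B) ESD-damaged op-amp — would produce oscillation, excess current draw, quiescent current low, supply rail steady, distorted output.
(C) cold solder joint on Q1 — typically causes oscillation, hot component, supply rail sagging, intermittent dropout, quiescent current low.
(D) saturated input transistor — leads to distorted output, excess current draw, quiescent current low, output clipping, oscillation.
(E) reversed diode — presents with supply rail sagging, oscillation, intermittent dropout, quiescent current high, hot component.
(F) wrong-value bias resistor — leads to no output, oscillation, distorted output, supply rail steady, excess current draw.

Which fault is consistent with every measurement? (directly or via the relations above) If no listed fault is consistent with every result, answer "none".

Testing each hypothesis:
(A) oscillating regulator — fails on output clipping, supply rail sagging, hot component (predicts supply rail steady, not supply rail sagging)
(B) ESD-damaged op-amp — fails on output clipping, quiescent current high, supply rail sagging, hot component, intermittent dropout (predicts quiescent current low, not quiescent current high; predicts supply rail steady, not supply rail sagging)
(C) cold solder joint on Q1 — output clipping miss; quiescent current high miss; supply rail sagging match; hot component match; oscillation match; intermittent dropout match
(D) saturated input transistor — output clipping match; quiescent current high miss; supply rail sagging miss; hot component miss; oscillation match; intermittent dropout miss
(E) reversed diode — output clipping miss; quiescent current high match; supply rail sagging match; hot component match; oscillation match; intermittent dropout match
(F) wrong-value bias resistor — output clipping miss; quiescent current high miss; supply rail sagging miss; hot component miss; oscillation match; intermittent dropout miss
No candidate is consistent with all observations.

none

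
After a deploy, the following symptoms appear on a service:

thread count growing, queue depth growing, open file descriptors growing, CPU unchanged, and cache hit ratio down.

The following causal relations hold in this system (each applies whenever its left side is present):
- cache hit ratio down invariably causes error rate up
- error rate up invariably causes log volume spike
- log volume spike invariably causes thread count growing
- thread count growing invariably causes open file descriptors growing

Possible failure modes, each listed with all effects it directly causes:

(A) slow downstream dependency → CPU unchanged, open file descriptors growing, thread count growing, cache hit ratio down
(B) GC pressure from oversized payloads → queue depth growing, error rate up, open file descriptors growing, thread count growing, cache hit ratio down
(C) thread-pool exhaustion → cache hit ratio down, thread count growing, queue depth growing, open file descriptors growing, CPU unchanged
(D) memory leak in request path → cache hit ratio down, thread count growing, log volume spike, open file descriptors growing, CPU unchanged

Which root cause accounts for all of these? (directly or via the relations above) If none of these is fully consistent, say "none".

C

Per-candidate check:
(A) slow downstream dependency — does not account for queue depth growing
(B) GC pressure from oversized payloads — does not account for CPU unchanged
(C) thread-pool exhaustion — thread count growing +; queue depth growing +; open file descriptors growing +; CPU unchanged +; cache hit ratio down +
(D) memory leak in request path — thread count growing +; queue depth growing -; open file descriptors growing +; CPU unchanged +; cache hit ratio down +
(C) is the only candidate with no mismatches.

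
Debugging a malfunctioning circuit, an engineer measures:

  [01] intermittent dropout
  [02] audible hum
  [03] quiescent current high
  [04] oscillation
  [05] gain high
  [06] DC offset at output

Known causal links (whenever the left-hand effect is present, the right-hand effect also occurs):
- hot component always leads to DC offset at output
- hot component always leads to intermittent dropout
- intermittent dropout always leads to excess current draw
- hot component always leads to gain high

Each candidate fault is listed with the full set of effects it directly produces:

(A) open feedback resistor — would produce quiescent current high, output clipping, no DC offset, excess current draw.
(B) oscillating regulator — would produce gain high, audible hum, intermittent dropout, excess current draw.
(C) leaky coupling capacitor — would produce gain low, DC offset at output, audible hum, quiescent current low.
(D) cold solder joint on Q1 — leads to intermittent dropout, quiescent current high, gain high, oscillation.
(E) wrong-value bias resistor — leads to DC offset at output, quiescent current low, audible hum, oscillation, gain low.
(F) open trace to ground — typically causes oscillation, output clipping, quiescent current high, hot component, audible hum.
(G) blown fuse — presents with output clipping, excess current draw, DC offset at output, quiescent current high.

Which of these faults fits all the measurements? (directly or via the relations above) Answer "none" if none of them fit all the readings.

F

Checking each candidate against the observations:
(A) open feedback resistor — intermittent dropout miss; audible hum miss; quiescent current high match; oscillation miss; gain high miss; DC offset at output miss
(B) oscillating regulator — does not account for quiescent current high, oscillation, DC offset at output
(C) leaky coupling capacitor — fails on intermittent dropout, quiescent current high, oscillation, gain high (predicts quiescent current low, not quiescent current high; predicts gain low, not gain high)
(D) cold solder joint on Q1 — intermittent dropout match; audible hum miss; quiescent current high match; oscillation match; gain high match; DC offset at output miss
(E) wrong-value bias resistor — fails on intermittent dropout, quiescent current high, gain high (predicts quiescent current low, not quiescent current high; predicts gain low, not gain high)
(F) open trace to ground — intermittent dropout match (through hot component → intermittent dropout); audible hum match; quiescent current high match; oscillation match; gain high match (through hot component → gain high); DC offset at output match (through hot component → DC offset at output)
(G) blown fuse — does not account for intermittent dropout, audible hum, oscillation, gain high
(F) is the only candidate with no mismatches.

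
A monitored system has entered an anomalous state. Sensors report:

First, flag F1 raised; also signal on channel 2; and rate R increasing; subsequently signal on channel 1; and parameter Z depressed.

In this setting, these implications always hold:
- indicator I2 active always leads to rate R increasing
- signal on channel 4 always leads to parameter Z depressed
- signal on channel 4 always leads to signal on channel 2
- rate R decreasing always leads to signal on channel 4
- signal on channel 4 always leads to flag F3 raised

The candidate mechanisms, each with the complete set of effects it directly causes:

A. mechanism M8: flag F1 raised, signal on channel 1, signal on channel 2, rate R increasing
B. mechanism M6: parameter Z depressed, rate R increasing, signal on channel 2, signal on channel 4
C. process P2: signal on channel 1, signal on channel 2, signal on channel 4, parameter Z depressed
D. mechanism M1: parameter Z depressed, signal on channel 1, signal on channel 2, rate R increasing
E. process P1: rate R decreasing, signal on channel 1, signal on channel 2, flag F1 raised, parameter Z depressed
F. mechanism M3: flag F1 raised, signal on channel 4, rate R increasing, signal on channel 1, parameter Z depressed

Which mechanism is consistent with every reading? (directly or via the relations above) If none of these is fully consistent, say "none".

F

Per-candidate check:
(A) mechanism M8 — flag F1 raised match; signal on channel 2 match; rate R increasing match; signal on channel 1 match; parameter Z depressed miss
(B) mechanism M6 — flag F1 raised miss; signal on channel 2 match; rate R increasing match; signal on channel 1 miss; parameter Z depressed match
(C) process P2 — flag F1 raised miss; signal on channel 2 match; rate R increasing miss; signal on channel 1 match; parameter Z depressed match
(D) mechanism M1 — does not account for flag F1 raised
(E) process P1 — flag F1 raised match; signal on channel 2 match; rate R increasing miss; signal on channel 1 match; parameter Z depressed match
(F) mechanism M3 — accounts for every observation (signal on channel 2 by signal on channel 4 → signal on channel 2)
Only (F) is consistent with every observation.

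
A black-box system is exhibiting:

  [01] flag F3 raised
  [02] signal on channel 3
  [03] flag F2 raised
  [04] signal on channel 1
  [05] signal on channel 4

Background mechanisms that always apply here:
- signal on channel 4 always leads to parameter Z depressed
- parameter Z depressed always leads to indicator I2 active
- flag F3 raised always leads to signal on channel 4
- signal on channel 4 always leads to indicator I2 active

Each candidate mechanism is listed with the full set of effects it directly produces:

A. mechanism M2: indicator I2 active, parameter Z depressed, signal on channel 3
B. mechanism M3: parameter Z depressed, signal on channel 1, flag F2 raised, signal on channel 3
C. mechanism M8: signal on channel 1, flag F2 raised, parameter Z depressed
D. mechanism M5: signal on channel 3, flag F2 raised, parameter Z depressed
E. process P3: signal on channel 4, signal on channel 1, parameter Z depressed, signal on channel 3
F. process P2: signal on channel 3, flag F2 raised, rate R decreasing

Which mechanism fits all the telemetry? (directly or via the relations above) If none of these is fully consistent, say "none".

For each candidate, compare predicted effects to what was observed:
(A) mechanism M2 — flag F3 raised ✗; signal on channel 3 ✓; flag F2 raised ✗; signal on channel 1 ✗; signal on channel 4 ✗
(B) mechanism M3 — flag F3 raised ✗; signal on channel 3 ✓; flag F2 raised ✓; signal on channel 1 ✓; signal on channel 4 ✗
(C) mechanism M8 — flag F3 raised ✗; signal on channel 3 ✗; flag F2 raised ✓; signal on channel 1 ✓; signal on channel 4 ✗
(D) mechanism M5 — flag F3 raised ✗; signal on channel 3 ✓; flag F2 raised ✓; signal on channel 1 ✗; signal on channel 4 ✗
(E) process P3 — flag F3 raised ✗; signal on channel 3 ✓; flag F2 raised ✗; signal on channel 1 ✓; signal on channel 4 ✓
(F) process P2 — flag F3 raised ✗; signal on channel 3 ✓; flag F2 raised ✓; signal on channel 1 ✗; signal on channel 4 ✗
No candidate is consistent with all observations.

none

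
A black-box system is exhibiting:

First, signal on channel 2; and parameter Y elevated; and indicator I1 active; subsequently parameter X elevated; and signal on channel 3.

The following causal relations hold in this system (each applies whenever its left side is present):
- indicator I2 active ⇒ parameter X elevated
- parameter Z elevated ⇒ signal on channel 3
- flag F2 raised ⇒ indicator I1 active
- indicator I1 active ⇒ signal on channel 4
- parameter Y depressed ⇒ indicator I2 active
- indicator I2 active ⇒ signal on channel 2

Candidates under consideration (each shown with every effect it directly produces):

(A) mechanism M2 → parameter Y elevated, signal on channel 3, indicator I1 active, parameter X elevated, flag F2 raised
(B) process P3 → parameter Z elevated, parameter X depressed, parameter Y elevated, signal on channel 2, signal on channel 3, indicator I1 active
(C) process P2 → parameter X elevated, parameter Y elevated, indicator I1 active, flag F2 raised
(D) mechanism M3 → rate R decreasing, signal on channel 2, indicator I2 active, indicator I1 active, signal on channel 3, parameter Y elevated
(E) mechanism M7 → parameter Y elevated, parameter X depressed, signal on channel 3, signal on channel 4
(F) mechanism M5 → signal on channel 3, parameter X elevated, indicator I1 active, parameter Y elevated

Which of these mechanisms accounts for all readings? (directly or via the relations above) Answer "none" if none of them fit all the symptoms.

D

For each candidate, compare predicted effects to what was observed:
(A) mechanism M2 — does not account for signal on channel 2
(B) process P3 — fails on parameter X elevated (predicts parameter X depressed, not parameter X elevated)
(C) process P2 — does not account for signal on channel 2, signal on channel 3
(D) mechanism M3 — signal on channel 2 +; parameter Y elevated +; indicator I1 active +; parameter X elevated + (by indicator I2 active → parameter X elevated); signal on channel 3 +
(E) mechanism M7 — fails on signal on channel 2, indicator I1 active, parameter X elevated (predicts parameter X depressed, not parameter X elevated)
(F) mechanism M5 — does not account for signal on channel 2
Only (D) is consistent with every observation.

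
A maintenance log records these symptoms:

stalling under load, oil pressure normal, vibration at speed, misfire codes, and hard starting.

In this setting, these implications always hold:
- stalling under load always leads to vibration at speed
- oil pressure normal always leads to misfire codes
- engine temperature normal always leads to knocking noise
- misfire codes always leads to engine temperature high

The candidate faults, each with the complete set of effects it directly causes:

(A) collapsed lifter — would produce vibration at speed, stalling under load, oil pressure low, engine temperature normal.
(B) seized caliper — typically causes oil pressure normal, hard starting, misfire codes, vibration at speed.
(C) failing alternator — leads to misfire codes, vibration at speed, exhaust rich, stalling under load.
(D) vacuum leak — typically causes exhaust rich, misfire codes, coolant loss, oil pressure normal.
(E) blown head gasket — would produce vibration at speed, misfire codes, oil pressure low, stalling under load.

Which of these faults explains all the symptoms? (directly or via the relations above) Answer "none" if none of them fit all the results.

Testing each hypothesis:
(A) collapsed lifter — stalling under load +; oil pressure normal -; vibration at speed +; misfire codes -; hard starting -
(B) seized caliper — stalling under load -; oil pressure normal +; vibration at speed +; misfire codes +; hard starting +
(C) failing alternator — stalling under load +; oil pressure normal -; vibration at speed +; misfire codes +; hard starting -
(D) vacuum leak — stalling under load -; oil pressure normal +; vibration at speed -; misfire codes +; hard starting -
(E) blown head gasket — stalling under load +; oil pressure normal -; vibration at speed +; misfire codes +; hard starting -
No candidate is consistent with all observations.

none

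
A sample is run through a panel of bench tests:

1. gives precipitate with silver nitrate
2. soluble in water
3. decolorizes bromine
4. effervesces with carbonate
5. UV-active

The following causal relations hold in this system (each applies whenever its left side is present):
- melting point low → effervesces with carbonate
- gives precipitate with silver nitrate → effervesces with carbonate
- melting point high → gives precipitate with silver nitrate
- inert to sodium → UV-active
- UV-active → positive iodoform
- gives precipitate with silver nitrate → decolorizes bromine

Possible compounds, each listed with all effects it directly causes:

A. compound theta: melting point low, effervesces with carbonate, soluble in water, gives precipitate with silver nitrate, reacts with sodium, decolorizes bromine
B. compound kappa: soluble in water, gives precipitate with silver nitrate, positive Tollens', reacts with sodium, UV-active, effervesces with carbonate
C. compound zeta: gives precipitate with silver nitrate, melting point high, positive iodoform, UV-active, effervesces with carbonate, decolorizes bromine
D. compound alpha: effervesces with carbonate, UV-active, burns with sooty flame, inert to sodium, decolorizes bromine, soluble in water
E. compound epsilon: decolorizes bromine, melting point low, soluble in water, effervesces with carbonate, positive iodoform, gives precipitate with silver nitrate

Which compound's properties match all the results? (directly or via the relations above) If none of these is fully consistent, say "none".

B

Checking each candidate against the observations:
(A) compound theta — gives precipitate with silver nitrate +; soluble in water +; decolorizes bromine +; effervesces with carbonate +; UV-active -
(B) compound kappa — accounts for every observation (decolorizes bromine via gives precipitate with silver nitrate → decolorizes bromine)
(C) compound zeta — does not account for soluble in water
(D) compound alpha — gives precipitate with silver nitrate -; soluble in water +; decolorizes bromine +; effervesces with carbonate +; UV-active +
(E) compound epsilon — gives precipitate with silver nitrate +; soluble in water +; decolorizes bromine +; effervesces with carbonate +; UV-active -
(B) alone accounts for all the evidence.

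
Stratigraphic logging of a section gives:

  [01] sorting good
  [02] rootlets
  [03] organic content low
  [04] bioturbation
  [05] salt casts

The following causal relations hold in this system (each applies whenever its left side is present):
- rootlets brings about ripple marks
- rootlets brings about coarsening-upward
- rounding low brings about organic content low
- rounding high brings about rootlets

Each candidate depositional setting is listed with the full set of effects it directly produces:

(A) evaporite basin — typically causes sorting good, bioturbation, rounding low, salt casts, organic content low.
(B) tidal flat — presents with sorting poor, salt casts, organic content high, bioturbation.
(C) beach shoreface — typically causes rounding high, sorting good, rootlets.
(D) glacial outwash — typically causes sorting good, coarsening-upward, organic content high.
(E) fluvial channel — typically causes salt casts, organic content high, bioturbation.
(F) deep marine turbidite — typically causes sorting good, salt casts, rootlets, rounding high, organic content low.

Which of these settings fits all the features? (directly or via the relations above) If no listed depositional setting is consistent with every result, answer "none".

none

For each candidate, compare predicted effects to what was observed:
(A) evaporite basin — does not account for rootlets
(B) tidal flat — fails on sorting good, rootlets, organic content low (predicts sorting poor, not sorting good; predicts organic content high, not organic content low)
(C) beach shoreface — does not account for organic content low, bioturbation, salt casts
(D) glacial outwash — sorting good +; rootlets -; organic content low -; bioturbation -; salt casts -
(E) fluvial channel — sorting good -; rootlets -; organic content low -; bioturbation +; salt casts +
(F) deep marine turbidite — sorting good +; rootlets +; organic content low +; bioturbation -; salt casts +
Every candidate fails on at least one observation.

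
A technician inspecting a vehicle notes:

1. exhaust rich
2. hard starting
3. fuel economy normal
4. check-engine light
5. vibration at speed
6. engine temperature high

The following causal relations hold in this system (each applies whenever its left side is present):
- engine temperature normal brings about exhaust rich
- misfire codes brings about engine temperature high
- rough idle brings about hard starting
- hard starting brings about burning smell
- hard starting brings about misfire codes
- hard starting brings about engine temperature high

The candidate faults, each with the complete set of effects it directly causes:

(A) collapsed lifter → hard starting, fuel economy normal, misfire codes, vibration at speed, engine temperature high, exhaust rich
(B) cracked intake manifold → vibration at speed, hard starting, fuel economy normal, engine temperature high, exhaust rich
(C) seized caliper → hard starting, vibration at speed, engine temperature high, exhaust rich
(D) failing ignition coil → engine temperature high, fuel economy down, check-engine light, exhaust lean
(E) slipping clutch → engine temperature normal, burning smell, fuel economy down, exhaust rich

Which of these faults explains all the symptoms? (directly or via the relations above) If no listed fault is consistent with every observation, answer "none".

Checking each candidate against the observations:
(A) collapsed lifter — does not account for check-engine light
(B) cracked intake manifold — exhaust rich +; hard starting +; fuel economy normal +; check-engine light -; vibration at speed +; engine temperature high +
(C) seized caliper — does not account for fuel economy normal, check-engine light
(D) failing ignition coil — exhaust rich -; hard starting -; fuel economy normal -; check-engine light +; vibration at speed -; engine temperature high +
(E) slipping clutch — exhaust rich +; hard starting -; fuel economy normal -; check-engine light -; vibration at speed -; engine temperature high -
Every candidate fails on at least one observation.

none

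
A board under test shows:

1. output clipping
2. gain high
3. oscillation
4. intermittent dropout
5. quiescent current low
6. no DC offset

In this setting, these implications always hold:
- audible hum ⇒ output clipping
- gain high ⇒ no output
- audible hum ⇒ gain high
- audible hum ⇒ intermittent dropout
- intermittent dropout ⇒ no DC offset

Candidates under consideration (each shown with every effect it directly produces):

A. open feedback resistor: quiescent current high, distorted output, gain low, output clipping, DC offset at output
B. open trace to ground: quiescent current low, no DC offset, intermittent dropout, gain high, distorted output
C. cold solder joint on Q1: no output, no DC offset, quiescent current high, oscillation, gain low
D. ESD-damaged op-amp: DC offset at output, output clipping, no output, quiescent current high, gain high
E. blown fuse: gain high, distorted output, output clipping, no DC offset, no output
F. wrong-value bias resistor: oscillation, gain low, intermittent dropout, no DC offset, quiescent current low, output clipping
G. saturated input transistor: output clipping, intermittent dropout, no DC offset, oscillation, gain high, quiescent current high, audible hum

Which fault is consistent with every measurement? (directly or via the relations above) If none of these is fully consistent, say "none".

none

Checking each candidate against the observations:
(A) open feedback resistor — output clipping match; gain high miss; oscillation miss; intermittent dropout miss; quiescent current low miss; no DC offset miss
(B) open trace to ground — output clipping miss; gain high match; oscillation miss; intermittent dropout match; quiescent current low match; no DC offset match
(C) cold solder joint on Q1 — output clipping miss; gain high miss; oscillation match; intermittent dropout miss; quiescent current low miss; no DC offset match
(D) ESD-damaged op-amp — output clipping match; gain high match; oscillation miss; intermittent dropout miss; quiescent current low miss; no DC offset miss
(E) blown fuse — output clipping match; gain high match; oscillation miss; intermittent dropout miss; quiescent current low miss; no DC offset match
(F) wrong-value bias resistor — fails on gain high (predicts gain low, not gain high)
(G) saturated input transistor — output clipping match; gain high match; oscillation match; intermittent dropout match; quiescent current low miss; no DC offset match
None of the listed candidates fits everything.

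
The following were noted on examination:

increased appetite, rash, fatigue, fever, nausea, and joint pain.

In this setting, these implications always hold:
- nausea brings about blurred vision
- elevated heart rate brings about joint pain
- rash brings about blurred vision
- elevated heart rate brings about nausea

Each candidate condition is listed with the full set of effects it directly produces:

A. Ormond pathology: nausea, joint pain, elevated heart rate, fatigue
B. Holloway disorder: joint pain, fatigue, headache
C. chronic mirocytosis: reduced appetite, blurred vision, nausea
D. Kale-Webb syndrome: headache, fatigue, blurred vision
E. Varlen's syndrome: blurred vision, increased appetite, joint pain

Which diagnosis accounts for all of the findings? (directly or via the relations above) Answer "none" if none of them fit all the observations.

none

Testing each hypothesis:
(A) Ormond pathology — increased appetite ✗; rash ✗; fatigue ✓; fever ✗; nausea ✓; joint pain ✓
(B) Holloway disorder — increased appetite ✗; rash ✗; fatigue ✓; fever ✗; nausea ✗; joint pain ✓
(C) chronic mirocytosis — increased appetite ✗; rash ✗; fatigue ✗; fever ✗; nausea ✓; joint pain ✗
(D) Kale-Webb syndrome — increased appetite ✗; rash ✗; fatigue ✓; fever ✗; nausea ✗; joint pain ✗
(E) Varlen's syndrome — increased appetite ✓; rash ✗; fatigue ✗; fever ✗; nausea ✗; joint pain ✓
Every candidate fails on at least one observation.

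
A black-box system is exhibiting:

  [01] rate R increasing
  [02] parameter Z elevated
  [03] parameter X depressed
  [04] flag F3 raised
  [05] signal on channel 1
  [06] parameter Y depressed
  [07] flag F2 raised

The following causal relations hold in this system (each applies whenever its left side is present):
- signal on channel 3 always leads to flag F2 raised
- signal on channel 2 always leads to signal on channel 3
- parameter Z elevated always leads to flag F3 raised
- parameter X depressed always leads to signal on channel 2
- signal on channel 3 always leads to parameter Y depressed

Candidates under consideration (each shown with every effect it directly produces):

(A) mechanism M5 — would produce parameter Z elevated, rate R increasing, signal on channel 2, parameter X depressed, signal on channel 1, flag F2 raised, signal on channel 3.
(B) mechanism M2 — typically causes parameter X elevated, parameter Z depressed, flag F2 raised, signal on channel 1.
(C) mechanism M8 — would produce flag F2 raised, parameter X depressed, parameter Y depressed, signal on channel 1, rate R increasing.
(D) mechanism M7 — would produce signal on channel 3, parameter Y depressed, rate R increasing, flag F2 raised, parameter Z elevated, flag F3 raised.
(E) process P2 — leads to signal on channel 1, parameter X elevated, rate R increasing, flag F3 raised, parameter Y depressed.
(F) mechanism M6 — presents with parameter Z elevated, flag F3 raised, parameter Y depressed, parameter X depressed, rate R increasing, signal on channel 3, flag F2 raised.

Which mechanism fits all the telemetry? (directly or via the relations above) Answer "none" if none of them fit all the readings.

A

Checking each candidate against the observations:
(A) mechanism M5 — accounts for every observation (flag F3 raised via parameter Z elevated → flag F3 raised)
(B) mechanism M2 — fails on rate R increasing, parameter Z elevated, parameter X depressed, flag F3 raised, parameter Y depressed (predicts parameter Z depressed, not parameter Z elevated; predicts parameter X elevated, not parameter X depressed)
(C) mechanism M8 — does not account for parameter Z elevated, flag F3 raised
(D) mechanism M7 — rate R increasing yes; parameter Z elevated yes; parameter X depressed NO; flag F3 raised yes; signal on channel 1 NO; parameter Y depressed yes; flag F2 raised yes
(E) process P2 — rate R increasing yes; parameter Z elevated NO; parameter X depressed NO; flag F3 raised yes; signal on channel 1 yes; parameter Y depressed yes; flag F2 raised NO
(F) mechanism M6 — rate R increasing yes; parameter Z elevated yes; parameter X depressed yes; flag F3 raised yes; signal on channel 1 NO; parameter Y depressed yes; flag F2 raised yes
(A) alone accounts for all the evidence.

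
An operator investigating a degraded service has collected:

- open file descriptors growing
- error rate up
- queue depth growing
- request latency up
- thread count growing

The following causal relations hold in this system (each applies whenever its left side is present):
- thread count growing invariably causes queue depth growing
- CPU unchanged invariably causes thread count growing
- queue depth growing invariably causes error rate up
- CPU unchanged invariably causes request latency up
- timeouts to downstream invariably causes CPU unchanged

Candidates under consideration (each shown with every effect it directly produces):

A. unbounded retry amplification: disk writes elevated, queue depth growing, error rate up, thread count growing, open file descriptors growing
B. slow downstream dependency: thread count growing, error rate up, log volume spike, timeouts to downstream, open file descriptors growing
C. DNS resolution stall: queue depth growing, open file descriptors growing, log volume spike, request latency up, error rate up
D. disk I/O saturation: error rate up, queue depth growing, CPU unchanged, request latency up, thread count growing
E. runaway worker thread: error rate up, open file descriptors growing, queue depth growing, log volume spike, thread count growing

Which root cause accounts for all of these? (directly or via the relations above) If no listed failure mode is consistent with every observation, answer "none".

B

For each candidate, compare predicted effects to what was observed:
(A) unbounded retry amplification — does not account for request latency up
(B) slow downstream dependency — accounts for every observation (queue depth growing through thread count growing → queue depth growing)
(C) DNS resolution stall — open file descriptors growing ✓; error rate up ✓; queue depth growing ✓; request latency up ✓; thread count growing ✗
(D) disk I/O saturation — does not account for open file descriptors growing
(E) runaway worker thread — does not account for request latency up
Only (B) is consistent with every observation.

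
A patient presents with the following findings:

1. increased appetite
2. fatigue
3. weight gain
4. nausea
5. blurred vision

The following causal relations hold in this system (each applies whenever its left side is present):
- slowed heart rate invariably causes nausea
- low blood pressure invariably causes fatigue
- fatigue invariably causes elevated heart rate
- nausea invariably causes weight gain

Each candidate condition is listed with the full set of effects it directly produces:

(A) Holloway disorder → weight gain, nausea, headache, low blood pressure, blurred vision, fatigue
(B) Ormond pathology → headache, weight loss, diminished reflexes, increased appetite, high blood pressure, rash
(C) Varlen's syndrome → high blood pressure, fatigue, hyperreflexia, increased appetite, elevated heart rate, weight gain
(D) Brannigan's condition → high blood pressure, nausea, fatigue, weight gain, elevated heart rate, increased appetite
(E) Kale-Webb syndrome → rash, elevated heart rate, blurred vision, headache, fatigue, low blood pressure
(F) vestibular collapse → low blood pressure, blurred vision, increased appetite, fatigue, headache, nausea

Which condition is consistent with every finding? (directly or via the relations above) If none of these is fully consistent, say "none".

F

Per-candidate check:
(A) Holloway disorder — increased appetite ✗; fatigue ✓; weight gain ✓; nausea ✓; blurred vision ✓
(B) Ormond pathology — fails on fatigue, weight gain, nausea, blurred vision (predicts weight loss, not weight gain)
(C) Varlen's syndrome — increased appetite ✓; fatigue ✓; weight gain ✓; nausea ✗; blurred vision ✗
(D) Brannigan's condition — increased appetite ✓; fatigue ✓; weight gain ✓; nausea ✓; blurred vision ✗
(E) Kale-Webb syndrome — does not account for increased appetite, weight gain, nausea
(F) vestibular collapse — increased appetite ✓; fatigue ✓; weight gain ✓ (by nausea → weight gain); nausea ✓; blurred vision ✓
Only (F) is consistent with every observation.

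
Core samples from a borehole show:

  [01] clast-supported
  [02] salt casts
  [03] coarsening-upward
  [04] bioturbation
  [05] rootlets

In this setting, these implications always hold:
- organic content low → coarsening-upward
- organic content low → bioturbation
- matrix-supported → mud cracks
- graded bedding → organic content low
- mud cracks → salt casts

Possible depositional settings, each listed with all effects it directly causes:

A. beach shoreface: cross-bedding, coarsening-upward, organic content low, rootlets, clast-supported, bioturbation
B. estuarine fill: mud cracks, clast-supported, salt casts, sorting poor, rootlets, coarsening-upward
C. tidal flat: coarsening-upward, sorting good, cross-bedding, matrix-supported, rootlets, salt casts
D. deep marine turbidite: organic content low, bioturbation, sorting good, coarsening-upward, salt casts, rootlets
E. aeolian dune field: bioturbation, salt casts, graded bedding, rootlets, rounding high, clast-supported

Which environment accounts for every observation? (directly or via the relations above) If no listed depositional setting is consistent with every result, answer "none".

Per-candidate check:
(A) beach shoreface — does not account for salt casts
(B) estuarine fill — does not account for bioturbation
(C) tidal flat — fails on clast-supported, bioturbation (predicts matrix-supported, not clast-supported)
(D) deep marine turbidite — does not account for clast-supported
(E) aeolian dune field — accounts for every observation (coarsening-upward by graded bedding → organic content low → coarsening-upward)
Only (E) is consistent with every observation.

E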